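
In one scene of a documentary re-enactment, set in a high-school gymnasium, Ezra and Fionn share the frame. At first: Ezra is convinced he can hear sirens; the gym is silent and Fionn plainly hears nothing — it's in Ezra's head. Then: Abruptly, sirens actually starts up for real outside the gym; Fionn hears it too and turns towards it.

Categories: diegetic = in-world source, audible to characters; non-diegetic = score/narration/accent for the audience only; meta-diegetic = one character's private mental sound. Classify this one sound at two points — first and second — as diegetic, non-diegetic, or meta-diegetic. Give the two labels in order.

First: only Ezra 'hears' it — imagined, in his mind → meta-diegetic.
Second: now there's a real external source and Fionn hears it too — in the story world → diegetic.

meta-diegetic, diegetic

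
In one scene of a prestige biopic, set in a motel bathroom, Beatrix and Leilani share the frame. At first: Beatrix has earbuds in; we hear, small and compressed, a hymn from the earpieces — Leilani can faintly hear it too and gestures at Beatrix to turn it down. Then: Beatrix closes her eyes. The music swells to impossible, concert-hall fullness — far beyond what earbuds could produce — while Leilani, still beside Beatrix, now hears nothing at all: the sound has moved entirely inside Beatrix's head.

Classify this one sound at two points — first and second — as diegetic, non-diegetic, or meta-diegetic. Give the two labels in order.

diegetic, meta-diegetic

First: the earbuds are a physical source both characters can hear → diegetic.
Second: the music now exists only as Beatrix's subjective experience; Leilani can no longer hear it → meta-diegetic.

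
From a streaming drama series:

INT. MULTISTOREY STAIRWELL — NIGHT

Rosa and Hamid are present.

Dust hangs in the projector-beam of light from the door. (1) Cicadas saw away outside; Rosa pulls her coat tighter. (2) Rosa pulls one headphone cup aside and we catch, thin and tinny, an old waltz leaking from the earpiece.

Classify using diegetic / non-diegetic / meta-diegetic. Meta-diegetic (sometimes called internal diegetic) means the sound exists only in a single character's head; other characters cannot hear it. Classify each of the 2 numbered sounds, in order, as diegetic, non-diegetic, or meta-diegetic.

diegetic, diegetic

(1) it's the actual ambient sound of the location → diegetic.
(2) is diegetic: the headphones are an on-screen source.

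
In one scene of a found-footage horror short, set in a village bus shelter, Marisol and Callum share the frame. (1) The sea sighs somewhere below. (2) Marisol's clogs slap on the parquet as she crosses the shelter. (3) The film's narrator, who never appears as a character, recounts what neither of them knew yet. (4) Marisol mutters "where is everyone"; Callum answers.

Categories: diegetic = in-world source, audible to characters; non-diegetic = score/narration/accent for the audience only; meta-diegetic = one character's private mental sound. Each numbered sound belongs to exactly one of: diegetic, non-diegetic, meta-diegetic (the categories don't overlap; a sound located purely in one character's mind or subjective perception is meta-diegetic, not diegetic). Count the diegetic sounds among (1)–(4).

(1) ambient/room sound belonging to the story's physical space → diegetic.
Sound (2): it's the physical sound of Marisol moving in the space, so diegetic.
(3) is non-diegetic: the narrator exists outside the story world, addressing only the audience.
Sound (4): on-screen dialogue — Marisol speaks and Callum is there to hear, so diegetic.
So 3 of the 4 are diegetic: (1), (2), (4).

3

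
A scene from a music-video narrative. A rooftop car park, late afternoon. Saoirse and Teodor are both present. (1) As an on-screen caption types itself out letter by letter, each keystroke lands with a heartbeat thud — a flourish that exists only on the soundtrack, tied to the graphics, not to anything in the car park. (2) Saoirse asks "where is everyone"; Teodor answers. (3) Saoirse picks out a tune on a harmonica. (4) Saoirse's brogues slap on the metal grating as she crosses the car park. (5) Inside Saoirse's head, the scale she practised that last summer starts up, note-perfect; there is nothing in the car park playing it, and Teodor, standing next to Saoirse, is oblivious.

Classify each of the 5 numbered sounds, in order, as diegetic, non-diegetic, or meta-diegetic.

(1) is non-diegetic: the caption isn't part of the story world, so neither is the sound tied to it.
(2) is diegetic: spoken by a character present in the story world.
(3) a character is playing a harmonica on screen → diegetic.
(4) it's the physical sound of Saoirse moving in the space → diegetic.
(5) the music is a memory playing inside Saoirse's mind alone; no real-world source, Teodor can't hear it → meta-diegetic.

non-diegetic, diegetic, diegetic, diegetic, meta-diegetic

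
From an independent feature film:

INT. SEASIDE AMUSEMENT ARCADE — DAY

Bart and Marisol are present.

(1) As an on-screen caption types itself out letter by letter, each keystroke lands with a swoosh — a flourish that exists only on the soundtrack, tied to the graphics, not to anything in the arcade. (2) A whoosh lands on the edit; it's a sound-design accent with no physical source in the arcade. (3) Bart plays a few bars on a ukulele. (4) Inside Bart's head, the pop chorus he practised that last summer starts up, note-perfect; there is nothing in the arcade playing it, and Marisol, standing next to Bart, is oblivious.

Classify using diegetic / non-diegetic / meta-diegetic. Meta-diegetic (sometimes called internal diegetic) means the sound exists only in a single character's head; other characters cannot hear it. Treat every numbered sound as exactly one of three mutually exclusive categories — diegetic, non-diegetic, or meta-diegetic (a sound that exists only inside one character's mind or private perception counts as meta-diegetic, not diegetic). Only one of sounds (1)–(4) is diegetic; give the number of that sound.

(1) is non-diegetic: it accompanies on-screen graphics, not anything inside the story world.
(2) is non-diegetic: it's a sound-design accent with no in-world source; no one in the scene can hear it.
(3) Bart is producing the music live, in the story world → diegetic.
(4) is meta-diegetic: it lives in Bart's subjectivity, not in the arcade.
Only (3) is diegetic.

3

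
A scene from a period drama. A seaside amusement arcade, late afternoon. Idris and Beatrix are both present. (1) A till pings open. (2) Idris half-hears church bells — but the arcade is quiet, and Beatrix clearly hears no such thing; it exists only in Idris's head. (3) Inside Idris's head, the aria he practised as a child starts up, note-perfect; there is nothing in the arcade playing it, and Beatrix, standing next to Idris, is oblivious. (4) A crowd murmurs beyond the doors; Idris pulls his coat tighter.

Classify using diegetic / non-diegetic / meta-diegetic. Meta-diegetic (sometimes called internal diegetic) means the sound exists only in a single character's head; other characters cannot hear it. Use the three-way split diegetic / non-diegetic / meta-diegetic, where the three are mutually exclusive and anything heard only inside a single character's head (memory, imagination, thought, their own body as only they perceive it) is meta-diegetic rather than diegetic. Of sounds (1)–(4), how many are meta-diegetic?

Sound (1): a till is a real object/event in the scene's world, so diegetic.
(2) subjective to Idris: the arcade is silent and Beatrix hears nothing → meta-diegetic.
(3) remembered music, private to Idris — Beatrix is oblivious because it isn't in the room → meta-diegetic.
Sound (4): ambient/room sound belonging to the story's physical space, so diegetic.
Meta-diegetic: (2), (3) — that's 2.

2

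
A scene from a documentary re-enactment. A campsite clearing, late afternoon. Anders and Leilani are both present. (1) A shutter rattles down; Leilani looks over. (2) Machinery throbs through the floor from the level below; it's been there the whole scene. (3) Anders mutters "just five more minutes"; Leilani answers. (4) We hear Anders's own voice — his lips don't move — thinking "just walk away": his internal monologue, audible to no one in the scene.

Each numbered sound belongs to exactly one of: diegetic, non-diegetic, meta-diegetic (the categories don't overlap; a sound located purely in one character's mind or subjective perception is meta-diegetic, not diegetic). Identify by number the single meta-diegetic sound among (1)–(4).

Sound (1): an in-world source (a shutter); characters could hear it, so diegetic.
Sound (2): ambient/room sound belonging to the story's physical space, so diegetic.
(3) spoken by a character present in the story world → diegetic.
Sound (4): it's Anders's unspoken thought, heard only by the audience via his subjectivity, so meta-diegetic.
Only (4) is meta-diegetic.

4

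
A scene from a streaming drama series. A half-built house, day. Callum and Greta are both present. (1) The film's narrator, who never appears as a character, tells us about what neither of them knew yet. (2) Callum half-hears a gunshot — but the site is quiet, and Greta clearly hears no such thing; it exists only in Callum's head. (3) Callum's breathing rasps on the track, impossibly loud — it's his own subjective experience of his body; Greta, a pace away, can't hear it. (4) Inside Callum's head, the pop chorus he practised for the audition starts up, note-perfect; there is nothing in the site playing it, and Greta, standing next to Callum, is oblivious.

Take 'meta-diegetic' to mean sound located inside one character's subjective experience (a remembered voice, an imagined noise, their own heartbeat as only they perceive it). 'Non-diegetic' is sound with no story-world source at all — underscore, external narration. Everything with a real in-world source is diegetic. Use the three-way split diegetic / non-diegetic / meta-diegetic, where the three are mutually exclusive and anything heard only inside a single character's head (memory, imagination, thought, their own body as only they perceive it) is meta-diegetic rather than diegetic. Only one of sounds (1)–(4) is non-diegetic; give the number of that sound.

Sound (1): the narrator exists outside the story world, addressing only the audience, so non-diegetic.
(2) is meta-diegetic: the sound is imagined by Callum; nothing in the story world is producing it and Greta can't hear it.
(3) it's Callum's internal bodily sensation rendered as sound; only Callum 'hears' it → meta-diegetic.
Sound (4): the music is a memory playing inside Callum's mind alone; no real-world source, Greta can't hear it, so meta-diegetic.
Only (1) is non-diegetic.

1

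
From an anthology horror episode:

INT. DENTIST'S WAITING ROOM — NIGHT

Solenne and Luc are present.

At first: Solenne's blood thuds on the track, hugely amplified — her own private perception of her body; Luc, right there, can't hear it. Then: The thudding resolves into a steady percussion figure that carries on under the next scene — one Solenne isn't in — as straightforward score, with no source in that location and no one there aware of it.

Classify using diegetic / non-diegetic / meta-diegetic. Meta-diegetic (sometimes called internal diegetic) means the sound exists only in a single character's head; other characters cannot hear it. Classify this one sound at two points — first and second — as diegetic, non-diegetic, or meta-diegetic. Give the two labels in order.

First: it's Solenne's subjective body sound, inaudible to Luc → meta-diegetic.
Second: detached from Solenne and playing as sourceless score over a scene she isn't in — for the audience only → non-diegetic.

meta-diegetic, non-diegetic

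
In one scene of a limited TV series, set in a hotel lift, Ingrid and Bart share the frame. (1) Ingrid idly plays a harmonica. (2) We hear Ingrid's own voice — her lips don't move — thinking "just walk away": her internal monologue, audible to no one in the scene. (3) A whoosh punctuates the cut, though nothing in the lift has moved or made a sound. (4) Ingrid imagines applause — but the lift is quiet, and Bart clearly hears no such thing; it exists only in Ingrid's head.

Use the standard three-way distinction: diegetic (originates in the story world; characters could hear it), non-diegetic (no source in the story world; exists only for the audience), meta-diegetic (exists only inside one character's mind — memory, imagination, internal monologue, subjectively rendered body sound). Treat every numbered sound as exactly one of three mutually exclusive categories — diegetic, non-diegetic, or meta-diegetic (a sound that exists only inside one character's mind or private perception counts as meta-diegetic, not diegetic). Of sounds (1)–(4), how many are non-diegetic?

1

(1) is diegetic: a character is playing a harmonica on screen.
(2) is meta-diegetic: Ingrid's thought-voice: a private mental sound no other character can hear.
Sound (3): nothing in the scene produces it; it's an accent added for the audience, so non-diegetic.
Sound (4): subjective to Ingrid: the lift is silent and Bart hears nothing, so meta-diegetic.
So 1 of the 4 is non-diegetic: (3).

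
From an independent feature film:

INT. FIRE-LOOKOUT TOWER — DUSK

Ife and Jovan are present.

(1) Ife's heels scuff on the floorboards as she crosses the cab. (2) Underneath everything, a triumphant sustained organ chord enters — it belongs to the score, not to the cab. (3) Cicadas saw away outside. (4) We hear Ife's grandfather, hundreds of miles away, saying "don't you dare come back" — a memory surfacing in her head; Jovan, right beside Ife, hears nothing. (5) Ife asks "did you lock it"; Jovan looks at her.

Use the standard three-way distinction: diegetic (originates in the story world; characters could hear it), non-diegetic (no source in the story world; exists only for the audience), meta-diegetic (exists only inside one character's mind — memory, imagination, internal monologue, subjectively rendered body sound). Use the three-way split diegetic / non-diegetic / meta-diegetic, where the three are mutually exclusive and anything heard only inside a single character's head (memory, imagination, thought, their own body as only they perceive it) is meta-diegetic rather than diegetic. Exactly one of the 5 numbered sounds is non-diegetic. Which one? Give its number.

(1) is diegetic: Ife's footsteps are produced in the story world.
(2) score with no on-screen or off-screen source; it exists for the audience alone → non-diegetic.
Sound (3): ambient/room sound belonging to the story's physical space, so diegetic.
(4) a remembered line, private to Ife — not present in the room, not audible to Jovan → meta-diegetic.
(5) is diegetic: spoken by a character present in the story world.
Only (2) is non-diegetic.

2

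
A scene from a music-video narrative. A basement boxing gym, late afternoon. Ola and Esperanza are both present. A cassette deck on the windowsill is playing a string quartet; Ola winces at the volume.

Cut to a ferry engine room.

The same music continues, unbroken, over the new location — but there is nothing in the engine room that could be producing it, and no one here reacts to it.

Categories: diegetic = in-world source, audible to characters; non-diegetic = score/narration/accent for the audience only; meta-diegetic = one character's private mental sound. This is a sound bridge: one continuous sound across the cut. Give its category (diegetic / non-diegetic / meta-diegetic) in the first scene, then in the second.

Scene one: a cassette deck is an on-screen source and Ola reacts to it → diegetic.
Scene two: there is no source in the engine room and no one hears it — it's now underscore → non-diegetic.

diegetic, non-diegetic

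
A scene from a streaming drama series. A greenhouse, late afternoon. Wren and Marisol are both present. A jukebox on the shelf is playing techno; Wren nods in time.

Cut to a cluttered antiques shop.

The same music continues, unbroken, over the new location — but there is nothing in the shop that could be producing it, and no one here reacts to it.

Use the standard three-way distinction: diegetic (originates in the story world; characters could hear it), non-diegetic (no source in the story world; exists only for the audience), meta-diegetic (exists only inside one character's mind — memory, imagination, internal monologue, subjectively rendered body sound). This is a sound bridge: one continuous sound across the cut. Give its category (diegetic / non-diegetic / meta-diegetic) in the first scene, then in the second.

diegetic, non-diegetic

Scene one: a jukebox is an on-screen source and Wren reacts to it → diegetic.
Scene two: there is no source in the shop and no one hears it — it's now underscore → non-diegetic.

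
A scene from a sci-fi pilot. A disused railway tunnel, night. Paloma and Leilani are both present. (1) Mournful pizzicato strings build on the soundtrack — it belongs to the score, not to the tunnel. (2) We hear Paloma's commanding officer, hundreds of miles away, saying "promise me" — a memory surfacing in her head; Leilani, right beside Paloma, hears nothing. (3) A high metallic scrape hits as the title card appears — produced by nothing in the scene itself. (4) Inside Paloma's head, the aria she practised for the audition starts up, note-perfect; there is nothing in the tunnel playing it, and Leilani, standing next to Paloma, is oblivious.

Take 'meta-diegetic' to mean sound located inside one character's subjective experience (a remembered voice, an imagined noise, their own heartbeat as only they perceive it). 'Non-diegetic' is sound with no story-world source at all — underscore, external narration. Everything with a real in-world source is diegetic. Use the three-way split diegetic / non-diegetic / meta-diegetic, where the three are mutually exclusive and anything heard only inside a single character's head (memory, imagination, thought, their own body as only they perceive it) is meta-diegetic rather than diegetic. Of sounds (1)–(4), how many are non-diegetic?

(1) score with no on-screen or off-screen source; it exists for the audience alone → non-diegetic.
(2) is meta-diegetic: the voice is a memory playing only inside Paloma's mind; Leilani can't hear it.
Sound (3): nothing in the scene produces it; it's an accent added for the audience, so non-diegetic.
(4) is meta-diegetic: remembered music, private to Paloma — Leilani is oblivious because it isn't in the room.
Non-diegetic: (1), (3) — that's 2.

2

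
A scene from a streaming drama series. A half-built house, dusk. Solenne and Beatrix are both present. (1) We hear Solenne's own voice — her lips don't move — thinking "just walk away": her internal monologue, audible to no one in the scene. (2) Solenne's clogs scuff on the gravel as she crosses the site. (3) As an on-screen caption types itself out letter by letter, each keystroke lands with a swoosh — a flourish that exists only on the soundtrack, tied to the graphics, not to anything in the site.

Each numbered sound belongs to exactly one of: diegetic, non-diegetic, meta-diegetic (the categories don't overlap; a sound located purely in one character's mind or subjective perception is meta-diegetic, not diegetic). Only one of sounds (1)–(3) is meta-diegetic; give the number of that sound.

1

Sound (1): Solenne's thought-voice: a private mental sound no other character can hear, so meta-diegetic.
(2) Solenne's footsteps are produced in the story world → diegetic.
(3) is non-diegetic: sound married to a title/caption — outside the diegesis by definition.
Only (1) is meta-diegetic.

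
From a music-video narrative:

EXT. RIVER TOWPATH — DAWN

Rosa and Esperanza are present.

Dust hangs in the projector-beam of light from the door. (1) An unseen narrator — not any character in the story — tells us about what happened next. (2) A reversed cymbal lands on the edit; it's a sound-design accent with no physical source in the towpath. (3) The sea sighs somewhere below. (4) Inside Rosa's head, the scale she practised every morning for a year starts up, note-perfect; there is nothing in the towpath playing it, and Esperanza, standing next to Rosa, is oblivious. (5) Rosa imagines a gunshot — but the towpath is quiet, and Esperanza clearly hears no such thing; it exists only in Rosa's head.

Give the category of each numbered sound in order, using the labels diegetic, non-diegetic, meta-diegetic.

non-diegetic, non-diegetic, diegetic, meta-diegetic, meta-diegetic

(1) is non-diegetic: the narrator exists outside the story world, addressing only the audience.
(2) is non-diegetic: an editorial stinger — it belongs to the cut, not the story world.
Sound (3): the sea is part of the location's real environment, so diegetic.
Sound (4): remembered music, private to Rosa — Esperanza is oblivious because it isn't in the room, so meta-diegetic.
(5) is meta-diegetic: Rosa alone 'hears' it — an imagined sound, not present in the space.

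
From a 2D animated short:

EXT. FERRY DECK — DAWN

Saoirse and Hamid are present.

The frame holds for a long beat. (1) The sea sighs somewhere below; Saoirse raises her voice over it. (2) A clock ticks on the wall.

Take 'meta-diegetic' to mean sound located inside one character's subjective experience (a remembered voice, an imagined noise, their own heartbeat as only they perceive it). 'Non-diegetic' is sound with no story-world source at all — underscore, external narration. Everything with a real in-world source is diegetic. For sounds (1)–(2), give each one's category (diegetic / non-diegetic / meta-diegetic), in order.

(1) is diegetic: ambient/room sound belonging to the story's physical space.
(2) an in-world source (a clock); characters could hear it → diegetic.

diegetic, diegetic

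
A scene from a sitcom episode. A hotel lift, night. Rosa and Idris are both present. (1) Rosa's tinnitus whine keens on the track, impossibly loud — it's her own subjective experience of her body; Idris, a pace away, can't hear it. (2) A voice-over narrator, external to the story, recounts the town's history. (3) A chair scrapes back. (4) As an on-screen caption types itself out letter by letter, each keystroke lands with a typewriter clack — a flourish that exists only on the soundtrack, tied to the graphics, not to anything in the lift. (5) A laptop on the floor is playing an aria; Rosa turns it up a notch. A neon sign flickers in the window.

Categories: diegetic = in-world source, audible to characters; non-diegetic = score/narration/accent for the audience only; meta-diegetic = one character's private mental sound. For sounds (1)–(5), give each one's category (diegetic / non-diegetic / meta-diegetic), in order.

meta-diegetic, non-diegetic, diegetic, non-diegetic, diegetic

(1) a subjective body sound — Rosa's private perception, inaudible to Idris → meta-diegetic.
(2) commentary laid over the scene from outside the fiction → non-diegetic.
(3) is diegetic: the sound comes from a chair physically present in the location.
Sound (4): sound married to a title/caption — outside the diegesis by definition, so non-diegetic.
(5) a laptop is a physical source in the scene and Rosa reacts to it → diegetic.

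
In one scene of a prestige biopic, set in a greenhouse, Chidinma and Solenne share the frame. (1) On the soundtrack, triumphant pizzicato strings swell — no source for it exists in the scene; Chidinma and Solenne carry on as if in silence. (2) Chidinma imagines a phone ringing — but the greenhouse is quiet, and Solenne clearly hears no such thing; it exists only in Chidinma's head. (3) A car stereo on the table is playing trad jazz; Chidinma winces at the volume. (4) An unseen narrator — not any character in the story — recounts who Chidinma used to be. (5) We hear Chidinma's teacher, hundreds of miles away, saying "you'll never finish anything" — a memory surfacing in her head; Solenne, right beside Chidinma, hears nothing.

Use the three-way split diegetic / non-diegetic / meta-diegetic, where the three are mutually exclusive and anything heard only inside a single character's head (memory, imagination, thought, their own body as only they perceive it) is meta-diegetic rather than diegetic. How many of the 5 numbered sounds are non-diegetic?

Sound (1): it has no source in the story world and no character can hear it — it's underscore, so non-diegetic.
(2) Chidinma alone 'hears' it — an imagined sound, not present in the space → meta-diegetic.
(3) is diegetic: source music from a car stereo, which exists in the story world.
(4) external voice-over — not a character, not heard by anyone in the scene → non-diegetic.
(5) the voice is a memory playing only inside Chidinma's mind; Solenne can't hear it → meta-diegetic.
Non-diegetic: (1), (4) — that's 2.

2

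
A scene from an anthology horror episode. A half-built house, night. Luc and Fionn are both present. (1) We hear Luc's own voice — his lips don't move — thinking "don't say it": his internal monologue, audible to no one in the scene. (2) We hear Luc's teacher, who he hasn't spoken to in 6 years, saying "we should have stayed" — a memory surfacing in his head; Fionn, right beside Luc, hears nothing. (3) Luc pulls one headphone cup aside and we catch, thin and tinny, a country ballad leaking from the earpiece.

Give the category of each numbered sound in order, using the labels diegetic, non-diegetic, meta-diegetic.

(1) is meta-diegetic: Luc's thought-voice: a private mental sound no other character can hear.
Sound (2): a remembered line, private to Luc — not present in the room, not audible to Fionn, so meta-diegetic.
(3) the headphones are an on-screen source → diegetic.

meta-diegetic, meta-diegetic, diegetic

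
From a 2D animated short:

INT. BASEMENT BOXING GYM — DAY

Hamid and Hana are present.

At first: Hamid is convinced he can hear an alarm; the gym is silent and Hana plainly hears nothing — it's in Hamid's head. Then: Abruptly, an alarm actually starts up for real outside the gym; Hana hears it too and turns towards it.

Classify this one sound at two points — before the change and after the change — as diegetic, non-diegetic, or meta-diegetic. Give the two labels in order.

Before the change: only Hamid 'hears' it — imagined, in his mind → meta-diegetic.
After the change: now there's a real external source and Hana hears it too — in the story world → diegetic.

meta-diegetic, diegetic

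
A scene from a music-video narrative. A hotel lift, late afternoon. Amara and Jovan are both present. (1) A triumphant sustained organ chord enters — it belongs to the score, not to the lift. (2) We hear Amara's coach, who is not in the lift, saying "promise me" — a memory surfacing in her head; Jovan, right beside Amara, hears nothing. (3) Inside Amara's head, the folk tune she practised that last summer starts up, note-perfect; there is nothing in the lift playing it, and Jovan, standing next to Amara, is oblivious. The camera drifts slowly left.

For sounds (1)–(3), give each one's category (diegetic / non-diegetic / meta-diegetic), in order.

non-diegetic, meta-diegetic, meta-diegetic

(1) it has no source in the story world and no character can hear it — it's underscore → non-diegetic.
(2) is meta-diegetic: the voice is a memory playing only inside Amara's mind; Jovan can't hear it.
(3) is meta-diegetic: remembered music, private to Amara — Jovan is oblivious because it isn't in the room.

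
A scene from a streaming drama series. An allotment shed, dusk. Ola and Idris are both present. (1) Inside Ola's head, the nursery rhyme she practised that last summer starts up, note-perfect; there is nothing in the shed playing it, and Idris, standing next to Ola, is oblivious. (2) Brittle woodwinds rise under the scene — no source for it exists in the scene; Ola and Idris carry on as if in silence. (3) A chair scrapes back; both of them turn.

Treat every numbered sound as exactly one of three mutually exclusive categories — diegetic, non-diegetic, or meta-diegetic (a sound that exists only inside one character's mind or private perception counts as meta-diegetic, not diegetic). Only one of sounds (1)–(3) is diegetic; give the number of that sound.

(1) is meta-diegetic: it lives in Ola's subjectivity, not in the shed.
Sound (2): score with no on-screen or off-screen source; it exists for the audience alone, so non-diegetic.
Sound (3): a chair is a real object/event in the scene's world, so diegetic.
Only (3) is diegetic.

3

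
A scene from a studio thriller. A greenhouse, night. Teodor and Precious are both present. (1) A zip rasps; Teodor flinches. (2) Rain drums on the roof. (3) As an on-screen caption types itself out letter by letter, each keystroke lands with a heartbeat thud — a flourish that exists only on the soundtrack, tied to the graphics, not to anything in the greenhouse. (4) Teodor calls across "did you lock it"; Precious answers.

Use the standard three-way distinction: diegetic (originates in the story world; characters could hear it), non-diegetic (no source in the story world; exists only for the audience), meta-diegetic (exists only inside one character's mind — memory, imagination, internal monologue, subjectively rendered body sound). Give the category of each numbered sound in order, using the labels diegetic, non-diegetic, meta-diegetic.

diegetic, diegetic, non-diegetic, diegetic

Sound (1): a zip is a real object/event in the scene's world, so diegetic.
(2) is diegetic: rain is part of the location's real environment.
Sound (3): sound married to a title/caption — outside the diegesis by definition, so non-diegetic.
(4) Teodor is a character speaking aloud in the scene → diegetic.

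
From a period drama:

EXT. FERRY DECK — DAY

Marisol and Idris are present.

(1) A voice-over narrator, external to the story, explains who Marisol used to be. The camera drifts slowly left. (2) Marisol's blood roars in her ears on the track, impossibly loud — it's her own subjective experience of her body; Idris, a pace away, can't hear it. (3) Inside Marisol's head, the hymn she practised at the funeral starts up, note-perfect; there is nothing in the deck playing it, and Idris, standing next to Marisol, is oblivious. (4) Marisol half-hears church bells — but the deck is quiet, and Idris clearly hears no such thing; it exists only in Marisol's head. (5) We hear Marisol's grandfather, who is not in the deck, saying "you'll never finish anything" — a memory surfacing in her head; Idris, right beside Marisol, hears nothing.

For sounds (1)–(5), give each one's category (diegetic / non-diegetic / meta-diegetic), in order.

(1) is non-diegetic: the narrator exists outside the story world, addressing only the audience.
(2) is meta-diegetic: point-of-audition from inside Marisol's body; not a sound in the room.
(3) remembered music, private to Marisol — Idris is oblivious because it isn't in the room → meta-diegetic.
(4) is meta-diegetic: Marisol alone 'hears' it — an imagined sound, not present in the space.
(5) is meta-diegetic: a remembered line, private to Marisol — not present in the room, not audible to Idris.

non-diegetic, meta-diegetic, meta-diegetic, meta-diegetic, meta-diegetic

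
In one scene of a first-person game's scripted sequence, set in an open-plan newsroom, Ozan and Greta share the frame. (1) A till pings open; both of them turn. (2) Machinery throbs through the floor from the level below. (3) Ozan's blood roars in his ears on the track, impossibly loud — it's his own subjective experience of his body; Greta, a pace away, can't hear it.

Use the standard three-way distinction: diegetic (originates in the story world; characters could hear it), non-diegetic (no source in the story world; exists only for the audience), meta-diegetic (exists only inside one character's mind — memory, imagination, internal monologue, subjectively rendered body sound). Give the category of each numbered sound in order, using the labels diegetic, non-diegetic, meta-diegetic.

Sound (1): a till is a real object/event in the scene's world, so diegetic.
(2) ambient/room sound belonging to the story's physical space → diegetic.
Sound (3): point-of-audition from inside Ozan's body; not a sound in the room, so meta-diegetic.

diegetic, diegetic, meta-diegetic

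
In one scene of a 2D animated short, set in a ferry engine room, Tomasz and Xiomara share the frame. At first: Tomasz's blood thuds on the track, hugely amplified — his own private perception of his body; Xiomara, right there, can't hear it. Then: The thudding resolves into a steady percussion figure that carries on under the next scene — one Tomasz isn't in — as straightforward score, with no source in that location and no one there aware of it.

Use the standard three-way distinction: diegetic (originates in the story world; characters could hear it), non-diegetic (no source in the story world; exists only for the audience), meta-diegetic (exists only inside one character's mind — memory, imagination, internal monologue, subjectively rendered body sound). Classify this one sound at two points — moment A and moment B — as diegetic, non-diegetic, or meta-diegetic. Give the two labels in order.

Moment A: it's Tomasz's subjective body sound, inaudible to Xiomara → meta-diegetic.
Moment B: detached from Tomasz and playing as sourceless score over a scene he isn't in — for the audience only → non-diegetic.

meta-diegetic, non-diegetic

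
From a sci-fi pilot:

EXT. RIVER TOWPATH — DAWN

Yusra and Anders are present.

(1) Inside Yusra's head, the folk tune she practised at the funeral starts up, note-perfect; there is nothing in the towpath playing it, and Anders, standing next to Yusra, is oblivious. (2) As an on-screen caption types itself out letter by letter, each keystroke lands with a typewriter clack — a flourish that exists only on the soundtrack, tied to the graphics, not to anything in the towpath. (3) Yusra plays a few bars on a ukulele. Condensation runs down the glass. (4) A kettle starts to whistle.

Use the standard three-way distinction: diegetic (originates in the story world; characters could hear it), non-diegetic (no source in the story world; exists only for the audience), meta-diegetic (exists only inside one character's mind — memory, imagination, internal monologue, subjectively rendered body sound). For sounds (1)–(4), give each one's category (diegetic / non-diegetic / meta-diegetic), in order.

meta-diegetic, non-diegetic, diegetic, diegetic

Sound (1): the music is a memory playing inside Yusra's mind alone; no real-world source, Anders can't hear it, so meta-diegetic.
Sound (2): it accompanies on-screen graphics, not anything inside the story world, so non-diegetic.
(3) is diegetic: Yusra is producing the music live, in the story world.
(4) is diegetic: an in-world source (a kettle); characters could hear it.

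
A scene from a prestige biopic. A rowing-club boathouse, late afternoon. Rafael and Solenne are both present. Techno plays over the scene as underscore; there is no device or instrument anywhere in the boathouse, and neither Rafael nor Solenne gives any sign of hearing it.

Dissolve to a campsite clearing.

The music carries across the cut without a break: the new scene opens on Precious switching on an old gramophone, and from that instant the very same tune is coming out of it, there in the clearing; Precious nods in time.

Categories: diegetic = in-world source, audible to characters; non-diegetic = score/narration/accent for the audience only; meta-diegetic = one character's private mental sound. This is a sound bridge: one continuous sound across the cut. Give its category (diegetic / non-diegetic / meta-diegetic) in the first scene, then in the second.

non-diegetic, diegetic

Scene one: there's no in-world source anywhere and no character hears it — underscore for the audience only → non-diegetic.
Scene two: once Precious turns on an old gramophone, the music has a real source in the story world and Precious reacts to it → diegetic.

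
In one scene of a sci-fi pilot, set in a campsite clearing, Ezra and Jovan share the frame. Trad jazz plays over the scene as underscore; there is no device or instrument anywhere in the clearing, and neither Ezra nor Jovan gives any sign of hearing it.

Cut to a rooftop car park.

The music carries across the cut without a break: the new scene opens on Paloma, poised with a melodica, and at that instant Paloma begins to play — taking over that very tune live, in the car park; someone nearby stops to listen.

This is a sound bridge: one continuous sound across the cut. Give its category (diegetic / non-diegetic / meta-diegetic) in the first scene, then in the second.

Scene one: there's no in-world source anywhere and no character hears it — underscore for the audience only → non-diegetic.
Scene two: from the moment Paloma starts playing, the tune is being performed on a melodica inside the story world and another character hears it → diegetic.

non-diegetic, diegetic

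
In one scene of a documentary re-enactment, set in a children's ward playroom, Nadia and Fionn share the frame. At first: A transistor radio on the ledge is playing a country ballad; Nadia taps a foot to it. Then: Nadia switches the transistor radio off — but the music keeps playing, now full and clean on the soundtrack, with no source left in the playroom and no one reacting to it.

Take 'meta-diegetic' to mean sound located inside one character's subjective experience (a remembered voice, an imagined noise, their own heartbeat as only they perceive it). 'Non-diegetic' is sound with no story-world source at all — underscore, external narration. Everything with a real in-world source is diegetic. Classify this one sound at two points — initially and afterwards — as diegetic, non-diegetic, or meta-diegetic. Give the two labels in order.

diegetic, non-diegetic

Initially: a transistor radio is a real in-scene source and Nadia reacts to it → diegetic.
Afterwards: there is no longer any in-world source and no one can hear it — it has become underscore → non-diegetic.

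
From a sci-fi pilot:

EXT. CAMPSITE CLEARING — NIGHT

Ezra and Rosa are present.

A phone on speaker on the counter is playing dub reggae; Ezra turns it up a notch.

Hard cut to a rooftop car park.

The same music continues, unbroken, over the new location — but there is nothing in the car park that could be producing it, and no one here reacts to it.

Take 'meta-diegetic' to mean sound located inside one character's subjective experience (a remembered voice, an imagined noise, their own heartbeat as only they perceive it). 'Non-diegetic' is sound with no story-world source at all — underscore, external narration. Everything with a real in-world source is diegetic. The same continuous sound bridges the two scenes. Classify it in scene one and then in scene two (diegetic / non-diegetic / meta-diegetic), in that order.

Scene one: a phone on speaker is an on-screen source and Ezra reacts to it → diegetic.
Scene two: there is no source in the car park and no one hears it — it's now underscore → non-diegetic.

diegetic, non-diegetic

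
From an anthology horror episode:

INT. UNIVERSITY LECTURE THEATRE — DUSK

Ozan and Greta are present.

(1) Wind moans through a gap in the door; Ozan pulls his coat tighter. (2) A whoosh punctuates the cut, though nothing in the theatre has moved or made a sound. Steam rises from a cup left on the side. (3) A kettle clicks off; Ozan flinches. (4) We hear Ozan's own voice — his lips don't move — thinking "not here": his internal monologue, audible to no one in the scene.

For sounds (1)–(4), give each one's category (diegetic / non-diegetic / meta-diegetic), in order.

Sound (1): it's the actual ambient sound of the location, so diegetic.
Sound (2): an editorial stinger — it belongs to the cut, not the story world, so non-diegetic.
(3) an in-world source (a kettle); characters could hear it → diegetic.
(4) is meta-diegetic: Ozan's thought-voice: a private mental sound no other character can hear.

diegetic, non-diegetic, diegetic, meta-diegetic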